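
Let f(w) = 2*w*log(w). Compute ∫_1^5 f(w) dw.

-12 + 25*log(5)

Integrate by parts once (u = ln w, dv = 2*w dw).
An antiderivative is F(w) = w**2*(2*log(w) - 1)/2.
Then F(5) - F(1) = (-25/2 + 25*log(5)) - (-1/2) = -12 + 25*log(5).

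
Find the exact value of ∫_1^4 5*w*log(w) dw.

-75/4 + 80*log(2)

Integrate by parts once (u = ln w, dv = 5*w dw).
An antiderivative is F(w) = 5*w**2*(2*log(w) - 1)/4.
Then F(4) - F(1) = (-20 + 80*log(2)) - (-5/4) = -75/4 + 80*log(2).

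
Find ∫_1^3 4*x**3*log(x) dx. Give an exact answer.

-20 + 81*log(3)

Integrate by parts once (u = ln x, dv = 4*x**3 dx).
An antiderivative is F(x) = x**4*(4*log(x) - 1)/4.
Then F(3) - F(1) = (-81/4 + 81*log(3)) - (-1/4) = -20 + 81*log(3).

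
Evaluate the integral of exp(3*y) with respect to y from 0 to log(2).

Let u = exp(y), so du = exp(y) dy. When y = 0, u = 1; when y = log(2), u = 2.
The integral becomes ∫ u**2 du from 1 to 2, with antiderivative u**3/3.
Back in y: F(y) = exp(3*y)/3.
Then F(log(2)) - F(0) = (8/3) - (1/3) = 7/3.

7/3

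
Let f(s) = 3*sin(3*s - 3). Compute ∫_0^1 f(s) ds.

-1 + cos(3)

Let u = 3*s - 3, so du = 3 ds. When s = 0, u = -3; when s = 1, u = 0.
The integral becomes ∫ sin(u) du from -3 to 0, with antiderivative -cos(u).
Back in s: F(s) = -cos(3*s - 3).
Then F(1) - F(0) = (-1) - (-cos(3)) = -1 + cos(3).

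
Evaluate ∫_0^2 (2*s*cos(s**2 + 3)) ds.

Let u = s**2 + 3, so du = 2*s ds. When s = 0, u = 3; when s = 2, u = 7.
The integral becomes ∫ cos(u) du from 3 to 7, with antiderivative sin(u).
Back in s: F(s) = sin(s**2 + 3).
Then F(2) - F(0) = (sin(7)) - (sin(3)) = -sin(3) + sin(7).

-sin(3) + sin(7)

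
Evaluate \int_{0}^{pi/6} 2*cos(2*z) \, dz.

sqrt(3)/2

An antiderivative is F(z) = sin(2*z).
Then F(pi/6) - F(0) = (sqrt(3)/2) - (0) = sqrt(3)/2.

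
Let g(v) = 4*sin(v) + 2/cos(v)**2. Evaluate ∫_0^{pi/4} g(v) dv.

An antiderivative is F(v) = -4*cos(v) + 2*tan(v).
Then F(pi/4) - F(0) = (2 - 2*sqrt(2)) - (-4) = 6 - 2*sqrt(2).

6 - 2*sqrt(2)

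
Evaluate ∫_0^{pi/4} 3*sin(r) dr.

An antiderivative is F(r) = -3*cos(r).
Then F(pi/4) - F(0) = (-3*sqrt(2)/2) - (-3) = 3 - 3*sqrt(2)/2.

3 - 3*sqrt(2)/2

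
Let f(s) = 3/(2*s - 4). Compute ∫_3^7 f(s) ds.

An antiderivative is F(s) = 3*log(2*s - 4)/2.
Then F(7) - F(3) = (3*log(10)/2) - (3*log(2)/2) = 3*log(5)/2.

3*log(5)/2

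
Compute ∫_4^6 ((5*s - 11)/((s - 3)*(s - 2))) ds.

Factor the denominator: s**2 - 5*s + 6 = (s - 2)(s - 3).
Partial fractions: (5*s - 11)/((s - 3)*(s - 2)) = 1/(s - 2) + 4/(s - 3).
An antiderivative is F(s) = 4*log(s - 3) + log(s - 2).
Then F(6) - F(4) = (2*log(2) + 4*log(3)) - (log(2)) = log(2) + 4*log(3).

log(2) + 4*log(3)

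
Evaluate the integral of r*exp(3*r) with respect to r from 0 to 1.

1/9 + 2*exp(3)/9

Integrate by parts once (u = r, dv = exp(3*r) dr).
An antiderivative is F(r) = (3*r - 1)*exp(3*r)/9.
Then F(1) - F(0) = (2*exp(3)/9) - (-1/9) = 1/9 + 2*exp(3)/9.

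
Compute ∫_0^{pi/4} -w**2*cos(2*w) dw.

1/4 - pi**2/32

Integrate by parts twice (u = w^2, dv = -cos(2*w) dw).
An antiderivative is F(w) = -w**2*sin(2*w)/2 - w*cos(2*w)/2 + sin(2*w)/4.
Then F(pi/4) - F(0) = (1/4 - pi**2/32) - (0) = 1/4 - pi**2/32.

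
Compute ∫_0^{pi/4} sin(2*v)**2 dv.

pi/8

Use the identity sin^2(2*v) = (1 - cos(4*v))/2.
An antiderivative is F(v) = v/2 - sin(4*v)/8.
Then F(pi/4) - F(0) = (pi/8) - (0) = pi/8.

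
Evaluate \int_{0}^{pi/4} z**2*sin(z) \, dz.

-2 - sqrt(2)*pi**2/32 + sqrt(2)*pi/4 + sqrt(2)

Integrate by parts twice (u = z^2, dv = sin(z) dz).
An antiderivative is F(z) = -z**2*cos(z) + 2*z*sin(z) + 2*cos(z).
Then F(pi/4) - F(0) = (sqrt(2)*(-pi**2 + 8*pi + 32)/32) - (2) = -2 - sqrt(2)*pi**2/32 + sqrt(2)*pi/4 + sqrt(2).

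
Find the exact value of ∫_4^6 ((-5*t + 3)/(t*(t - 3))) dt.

-5*log(3) + log(2)

Factor the denominator: t**2 - 3*t = t(t - 3).
Partial fractions: (-5*t + 3)/(t*(t - 3)) = -1/t - 4/(t - 3).
An antiderivative is F(t) = -log(t) - 4*log(t - 3).
Then F(6) - F(4) = (-5*log(3) - log(2)) - (-log(4)) = -5*log(3) + log(2).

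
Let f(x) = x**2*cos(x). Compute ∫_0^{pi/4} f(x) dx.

Integrate by parts twice (u = x^2, dv = cos(x) dx).
An antiderivative is F(x) = x**2*sin(x) + 2*x*cos(x) - 2*sin(x).
Then F(pi/4) - F(0) = (sqrt(2)*(-32 + pi**2 + 8*pi)/32) - (0) = sqrt(2)*(-32 + pi**2 + 8*pi)/32.

sqrt(2)*(-32 + pi**2 + 8*pi)/32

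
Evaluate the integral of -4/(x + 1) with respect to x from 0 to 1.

-log(16)

An antiderivative is F(x) = -4*log(x + 1).
Then F(1) - F(0) = (-log(16)) - (0) = -log(16).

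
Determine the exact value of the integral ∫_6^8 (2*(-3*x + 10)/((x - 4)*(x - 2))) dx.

log(4/81)

Factor the denominator: x**2 - 6*x + 8 = (x - 2)(x - 4).
Partial fractions: 2*(-3*x + 10)/((x - 4)*(x - 2)) = -4/(x - 2) - 2/(x - 4).
An antiderivative is F(x) = -2*log(x - 4) - 4*log(x - 2).
Then F(8) - F(6) = (-8*log(2) - 4*log(3)) - (-10*log(2)) = log(4/81).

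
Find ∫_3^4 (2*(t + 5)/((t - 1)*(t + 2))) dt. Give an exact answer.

-6*log(2) + 2*log(3) + 2*log(5)

Factor the denominator: t**2 + t - 2 = (t + 2)(t - 1).
Partial fractions: 2*(t + 5)/((t - 1)*(t + 2)) = -2/(t + 2) + 4/(t - 1).
An antiderivative is F(t) = 4*log(t - 1) - 2*log(t + 2).
Then F(4) - F(3) = (log(9/4)) - (log(16/25)) = -6*log(2) + 2*log(3) + 2*log(5).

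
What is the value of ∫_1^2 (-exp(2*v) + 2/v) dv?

An antiderivative is F(v) = -exp(2*v)/2 + 2*log(v).
Then F(2) - F(1) = (-exp(4)/2 + log(4)) - (-exp(2)/2) = -exp(4)/2 + log(4) + exp(2)/2.

-exp(4)/2 + log(4) + exp(2)/2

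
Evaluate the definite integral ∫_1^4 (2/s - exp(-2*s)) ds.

(-exp(6) + 1 + 8*exp(8)*log(2))*exp(-8)/2

An antiderivative is F(s) = 2*log(s) + exp(-2*s)/2.
Then F(4) - F(1) = (exp(-8)/2 + 4*log(2)) - (exp(-2)/2) = (-exp(6) + 1 + 8*exp(8)*log(2))*exp(-8)/2.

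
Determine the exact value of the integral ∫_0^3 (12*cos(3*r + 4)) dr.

4*sin(13) - 4*sin(4)

Let u = 3*r + 4, so du = 3 dr. When r = 0, u = 4; when r = 3, u = 13.
The integral becomes 4·∫ cos(u) du from 4 to 13, with antiderivative 4*sin(u).
Back in r: F(r) = 4*sin(3*r + 4).
Then F(3) - F(0) = (4*sin(13)) - (4*sin(4)) = 4*sin(13) - 4*sin(4).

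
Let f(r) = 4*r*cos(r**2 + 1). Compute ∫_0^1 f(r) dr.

-2*sin(1) + 2*sin(2)

Let u = r**2 + 1, so du = 2*r dr. When r = 0, u = 1; when r = 1, u = 2.
The integral becomes 2·∫ cos(u) du from 1 to 2, with antiderivative 2*sin(u).
Back in r: F(r) = 2*sin(r**2 + 1).
Then F(1) - F(0) = (2*sin(2)) - (2*sin(1)) = -2*sin(1) + 2*sin(2).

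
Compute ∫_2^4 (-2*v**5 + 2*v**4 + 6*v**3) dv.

By the power rule, an antiderivative is F(v) = -v**6/3 + 2*v**5/5 + 3*v**4/2.
Then F(4) - F(2) = (-8576/15) - (232/15) = -2936/5.

-2936/5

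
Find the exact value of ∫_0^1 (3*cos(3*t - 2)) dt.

Let u = 3*t - 2, so du = 3 dt. When t = 0, u = -2; when t = 1, u = 1.
The integral becomes ∫ cos(u) du from -2 to 1, with antiderivative sin(u).
Back in t: F(t) = sin(3*t - 2).
Then F(1) - F(0) = (sin(1)) - (-sin(2)) = sin(1) + sin(2).

sin(1) + sin(2)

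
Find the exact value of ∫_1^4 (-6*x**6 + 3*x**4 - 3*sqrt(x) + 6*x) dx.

By the power rule, an antiderivative is F(x) = -6*x**7/7 + 3*x**5/5 - 2*x**(3/2) + 3*x**2.
Then F(4) - F(1) = (-468896/35) - (26/35) = -468922/35.

-468922/35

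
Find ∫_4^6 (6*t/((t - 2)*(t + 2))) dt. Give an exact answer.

Factor the denominator: t**2 - 4 = (t + 2)(t - 2).
Partial fractions: 6*t/((t - 2)*(t + 2)) = 3/(t + 2) + 3/(t - 2).
An antiderivative is F(t) = 3*log(t - 2) + 3*log(t + 2).
Then F(6) - F(4) = (15*log(2)) - (3*log(3) + 6*log(2)) = -3*log(3) + 9*log(2).

-3*log(3) + 9*log(2)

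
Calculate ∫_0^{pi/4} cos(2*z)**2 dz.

Use the identity cos^2(2*z) = (1 + cos(4*z))/2.
An antiderivative is F(z) = z/2 + sin(4*z)/8.
Then F(pi/4) - F(0) = (pi/8) - (0) = pi/8.

pi/8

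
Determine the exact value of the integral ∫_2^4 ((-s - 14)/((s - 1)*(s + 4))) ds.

Factor the denominator: s**2 + 3*s - 4 = (s + 4)(s - 1).
Partial fractions: (-s - 14)/((s - 1)*(s + 4)) = 2/(s + 4) - 3/(s - 1).
An antiderivative is F(s) = -3*log(s - 1) + 2*log(s + 4).
Then F(4) - F(2) = (log(64/27)) - (log(36)) = -5*log(3) + 4*log(2).

-5*log(3) + 4*log(2)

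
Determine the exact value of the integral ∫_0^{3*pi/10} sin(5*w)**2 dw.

3*pi/20

Use the identity sin^2(5*w) = (1 - cos(10*w))/2.
An antiderivative is F(w) = w/2 - sin(10*w)/20.
Then F(3*pi/10) - F(0) = (3*pi/20) - (0) = 3*pi/20.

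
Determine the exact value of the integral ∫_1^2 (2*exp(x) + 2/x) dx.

An antiderivative is F(x) = 2*exp(x) + 2*log(x).
Then F(2) - F(1) = (2*log(2) + 2*exp(2)) - (2*exp(1)) = -2*exp(1) + 2*log(2) + 2*exp(2).

-2*exp(1) + 2*log(2) + 2*exp(2)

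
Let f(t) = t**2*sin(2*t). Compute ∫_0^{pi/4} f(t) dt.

Integrate by parts twice (u = t^2, dv = sin(2*t) dt).
An antiderivative is F(t) = -t**2*cos(2*t)/2 + t*sin(2*t)/2 + cos(2*t)/4.
Then F(pi/4) - F(0) = (pi/8) - (1/4) = -1/4 + pi/8.

-1/4 + pi/8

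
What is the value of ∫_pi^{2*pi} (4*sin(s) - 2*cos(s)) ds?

An antiderivative is F(s) = -2*sin(s) - 4*cos(s).
Then F(2*pi) - F(pi) = (-4) - (4) = -8.

-8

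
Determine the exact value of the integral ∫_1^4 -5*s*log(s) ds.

Integrate by parts once (u = ln s, dv = -5*s ds).
An antiderivative is F(s) = -5*s**2*(2*log(s) - 1)/4.
Then F(4) - F(1) = (20 - 80*log(2)) - (5/4) = 75/4 - 80*log(2).

75/4 - 80*log(2)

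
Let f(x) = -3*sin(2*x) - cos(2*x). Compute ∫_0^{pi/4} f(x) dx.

An antiderivative is F(x) = -sin(2*x)/2 + 3*cos(2*x)/2.
Then F(pi/4) - F(0) = (-1/2) - (3/2) = -2.

-2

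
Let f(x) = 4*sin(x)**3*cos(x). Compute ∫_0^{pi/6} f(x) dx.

Let u = sin(x), so du = cos(x) dx. When x = 0, u = 0; when x = pi/6, u = 1/2.
The integral becomes 4·∫ u**3 du from 0 to 1/2, with antiderivative u**4.
Back in x: F(x) = sin(x)**4.
Then F(pi/6) - F(0) = (1/16) - (0) = 1/16.

1/16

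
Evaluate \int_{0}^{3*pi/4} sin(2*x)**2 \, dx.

Use the identity sin^2(2*x) = (1 - cos(4*x))/2.
An antiderivative is F(x) = x/2 - sin(4*x)/8.
Then F(3*pi/4) - F(0) = (3*pi/8) - (0) = 3*pi/8.

3*pi/8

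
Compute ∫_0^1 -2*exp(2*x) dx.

1 - exp(2)

An antiderivative is F(x) = -exp(2*x).
Then F(1) - F(0) = (-exp(2)) - (-1) = 1 - exp(2).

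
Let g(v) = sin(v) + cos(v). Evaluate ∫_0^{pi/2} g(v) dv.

An antiderivative is F(v) = sin(v) - cos(v).
Then F(pi/2) - F(0) = (1) - (-1) = 2.

2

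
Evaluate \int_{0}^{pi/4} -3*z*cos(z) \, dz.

-3*sqrt(2)/2 - 3*sqrt(2)*pi/8 + 3

Integrate by parts once (u = z, dv = -3*cos(z) dz).
An antiderivative is F(z) = -3*z*sin(z) - 3*cos(z).
Then F(pi/4) - F(0) = (3*sqrt(2)*(-4 - pi)/8) - (-3) = -3*sqrt(2)/2 - 3*sqrt(2)*pi/8 + 3.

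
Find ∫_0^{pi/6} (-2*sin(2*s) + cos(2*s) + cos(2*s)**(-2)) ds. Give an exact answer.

-1/2 + 3*sqrt(3)/4

An antiderivative is F(s) = sin(2*s)/2 + cos(2*s) + tan(2*s)/2.
Then F(pi/6) - F(0) = (1/2 + 3*sqrt(3)/4) - (1) = -1/2 + 3*sqrt(3)/4.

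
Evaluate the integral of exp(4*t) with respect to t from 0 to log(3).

Let u = exp(t), so du = exp(t) dt. When t = 0, u = 1; when t = log(3), u = 3.
The integral becomes ∫ u**3 du from 1 to 3, with antiderivative u**4/4.
Back in t: F(t) = exp(4*t)/4.
Then F(log(3)) - F(0) = (81/4) - (1/4) = 20.

20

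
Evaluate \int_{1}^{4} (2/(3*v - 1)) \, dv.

-2*log(2)/3 + 2*log(11)/3

An antiderivative is F(v) = 2*log(3*v - 1)/3.
Then F(4) - F(1) = (2*log(11)/3) - (2*log(2)/3) = -2*log(2)/3 + 2*log(11)/3.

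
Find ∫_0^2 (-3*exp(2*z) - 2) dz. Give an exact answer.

-3*exp(4)/2 - 5/2

An antiderivative is F(z) = -3*exp(2*z)/2 - 2*z.
Then F(2) - F(0) = (-3*exp(4)/2 - 4) - (-3/2) = -3*exp(4)/2 - 5/2.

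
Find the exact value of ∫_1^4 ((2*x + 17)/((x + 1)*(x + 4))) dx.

Factor the denominator: x**2 + 5*x + 4 = (x + 4)(x + 1).
Partial fractions: (2*x + 17)/((x + 1)*(x + 4)) = -3/(x + 4) + 5/(x + 1).
An antiderivative is F(x) = 5*log(x + 1) - 3*log(x + 4).
Then F(4) - F(1) = (-9*log(2) + 5*log(5)) - (-3*log(5) + 5*log(2)) = -14*log(2) + 8*log(5).

-14*log(2) + 8*log(5)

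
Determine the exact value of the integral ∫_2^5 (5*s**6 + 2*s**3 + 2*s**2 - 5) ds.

By the power rule, an antiderivative is F(s) = 5*s**7/7 + s**4/2 + 2*s**3/3 - 5*s.
Then F(5) - F(2) = (2359325/42) - (1990/21) = 785115/14.

785115/14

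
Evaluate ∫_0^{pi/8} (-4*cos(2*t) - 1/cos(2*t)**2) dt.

An antiderivative is F(t) = -2*sin(2*t) - tan(2*t)/2.
Then F(pi/8) - F(0) = (-sqrt(2) - 1/2) - (0) = -sqrt(2) - 1/2.

-sqrt(2) - 1/2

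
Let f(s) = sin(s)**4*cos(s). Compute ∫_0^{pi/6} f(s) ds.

Let u = sin(s), so du = cos(s) ds. When s = 0, u = 0; when s = pi/6, u = 1/2.
The integral becomes ∫ u**4 du from 0 to 1/2, with antiderivative u**5/5.
Back in s: F(s) = sin(s)**5/5.
Then F(pi/6) - F(0) = (1/160) - (0) = 1/160.

1/160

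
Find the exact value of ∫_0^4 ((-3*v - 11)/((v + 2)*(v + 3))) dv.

Factor the denominator: v**2 + 5*v + 6 = (v + 3)(v + 2).
Partial fractions: (-3*v - 11)/((v + 2)*(v + 3)) = 2/(v + 3) - 5/(v + 2).
An antiderivative is F(v) = -5*log(v + 2) + 2*log(v + 3).
Then F(4) - F(0) = (-5*log(3) - 5*log(2) + 2*log(7)) - (log(9/32)) = -7*log(3) + 2*log(7).

-7*log(3) + 2*log(7)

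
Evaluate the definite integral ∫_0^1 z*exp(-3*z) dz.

(-4 + exp(3))*exp(-3)/9

Integrate by parts once (u = z, dv = exp(-3*z) dz).
An antiderivative is F(z) = (-3*z - 1)*exp(-3*z)/9.
Then F(1) - F(0) = (-4*exp(-3)/9) - (-1/9) = (-4 + exp(3))*exp(-3)/9.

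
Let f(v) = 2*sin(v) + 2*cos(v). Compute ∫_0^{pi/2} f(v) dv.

4

An antiderivative is F(v) = 2*sin(v) - 2*cos(v).
Then F(pi/2) - F(0) = (2) - (-2) = 4.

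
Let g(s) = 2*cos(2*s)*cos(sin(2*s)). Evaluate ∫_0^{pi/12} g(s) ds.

Let u = sin(2*s), so du = 2*cos(2*s) ds. When s = 0, u = 0; when s = pi/12, u = 1/2.
The integral becomes ∫ cos(u) du from 0 to 1/2, with antiderivative sin(u).
Back in s: F(s) = sin(sin(2*s)).
Then F(pi/12) - F(0) = (sin(1/2)) - (0) = sin(1/2).

sin(1/2)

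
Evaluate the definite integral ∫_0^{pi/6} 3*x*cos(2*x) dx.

Integrate by parts once (u = x, dv = 3*cos(2*x) dx).
An antiderivative is F(x) = 3*x*sin(2*x)/2 + 3*cos(2*x)/4.
Then F(pi/6) - F(0) = (3/8 + sqrt(3)*pi/8) - (3/4) = -3/8 + sqrt(3)*pi/8.

-3/8 + sqrt(3)*pi/8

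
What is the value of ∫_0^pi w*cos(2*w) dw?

0

Integrate by parts once (u = w, dv = cos(2*w) dw).
An antiderivative is F(w) = w*sin(2*w)/2 + cos(2*w)/4.
Then F(pi) - F(0) = (1/4) - (1/4) = 0.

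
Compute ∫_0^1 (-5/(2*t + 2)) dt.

-5*log(2)/2

An antiderivative is F(t) = -5*log(2*t + 2)/2.
Then F(1) - F(0) = (-log(32)) - (-5*log(2)/2) = -5*log(2)/2.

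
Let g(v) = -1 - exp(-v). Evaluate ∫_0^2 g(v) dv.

-3 + exp(-2)

An antiderivative is F(v) = -v + exp(-v).
Then F(2) - F(0) = (-2 + exp(-2)) - (1) = -3 + exp(-2).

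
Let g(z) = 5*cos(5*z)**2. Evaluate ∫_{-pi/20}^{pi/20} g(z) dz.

1/2 + pi/4

Use the identity cos^2(5*z) = (1 + cos(10*z))/2.
An antiderivative is F(z) = 5*z/2 + sin(10*z)/4.
Then F(pi/20) - F(-pi/20) = (1/4 + pi/8) - (-pi/8 - 1/4) = 1/2 + pi/4.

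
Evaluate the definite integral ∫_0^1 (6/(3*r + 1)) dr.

log(16)

Let u = 3*r + 1, so du = 3 dr. When r = 0, u = 1; when r = 1, u = 4.
The integral becomes 2·∫ 1/u du from 1 to 4, with antiderivative 2*log(u).
Back in r: F(r) = 2*log(3*r + 1).
Then F(1) - F(0) = (log(16)) - (0) = log(16).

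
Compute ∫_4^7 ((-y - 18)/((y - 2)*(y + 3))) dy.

Factor the denominator: y**2 + y - 6 = (y + 3)(y - 2).
Partial fractions: (-y - 18)/((y - 2)*(y + 3)) = 3/(y + 3) - 4/(y - 2).
An antiderivative is F(y) = -4*log(y - 2) + 3*log(y + 3).
Then F(7) - F(4) = (log(8/5)) - (-4*log(2) + 3*log(7)) = -3*log(7) - log(5) + 7*log(2).

-3*log(7) - log(5) + 7*log(2)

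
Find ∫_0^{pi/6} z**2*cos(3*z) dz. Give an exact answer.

-2/27 + pi**2/108

Integrate by parts twice (u = z^2, dv = cos(3*z) dz).
An antiderivative is F(z) = z**2*sin(3*z)/3 + 2*z*cos(3*z)/9 - 2*sin(3*z)/27.
Then F(pi/6) - F(0) = (-2/27 + pi**2/108) - (0) = -2/27 + pi**2/108.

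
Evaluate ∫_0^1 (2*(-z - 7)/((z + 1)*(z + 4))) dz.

Factor the denominator: z**2 + 5*z + 4 = (z + 4)(z + 1).
Partial fractions: 2*(-z - 7)/((z + 1)*(z + 4)) = 2/(z + 4) - 4/(z + 1).
An antiderivative is F(z) = -4*log(z + 1) + 2*log(z + 4).
Then F(1) - F(0) = (log(25/16)) - (log(16)) = -8*log(2) + 2*log(5).

-8*log(2) + 2*log(5)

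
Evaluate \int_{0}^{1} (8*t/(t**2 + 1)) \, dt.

Let u = t**2 + 1, so du = 2*t dt. When t = 0, u = 1; when t = 1, u = 2.
The integral becomes 4·∫ 1/u du from 1 to 2, with antiderivative 4*log(u).
Back in t: F(t) = 4*log(t**2 + 1).
Then F(1) - F(0) = (log(16)) - (0) = log(16).

log(16)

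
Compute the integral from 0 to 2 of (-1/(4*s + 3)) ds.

-log(11)/4 + log(3)/4

An antiderivative is F(s) = -log(4*s + 3)/4.
Then F(2) - F(0) = (-log(11)/4) - (-log(3)/4) = -log(11)/4 + log(3)/4.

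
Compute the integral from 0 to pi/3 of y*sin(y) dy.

-pi/6 + sqrt(3)/2

Integrate by parts once (u = y, dv = sin(y) dy).
An antiderivative is F(y) = -y*cos(y) + sin(y).
Then F(pi/3) - F(0) = (-pi/6 + sqrt(3)/2) - (0) = -pi/6 + sqrt(3)/2.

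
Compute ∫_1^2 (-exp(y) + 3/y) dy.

An antiderivative is F(y) = -exp(y) + 3*log(y).
Then F(2) - F(1) = (-exp(2) + log(8)) - (-exp(1)) = -exp(2) + log(8) + exp(1).

-exp(2) + log(8) + exp(1)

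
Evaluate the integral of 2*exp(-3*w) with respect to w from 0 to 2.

An antiderivative is F(w) = -2*exp(-3*w)/3.
Then F(2) - F(0) = (-2*exp(-6)/3) - (-2/3) = 2/3 - 2*exp(-6)/3.

2/3 - 2*exp(-6)/3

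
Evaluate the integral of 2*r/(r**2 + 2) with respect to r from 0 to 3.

Let u = r**2 + 2, so du = 2*r dr. When r = 0, u = 2; when r = 3, u = 11.
The integral becomes ∫ 1/u du from 2 to 11, with antiderivative log(u).
Back in r: F(r) = log(r**2 + 2).
Then F(3) - F(0) = (log(11)) - (log(2)) = log(11/2).

log(11/2)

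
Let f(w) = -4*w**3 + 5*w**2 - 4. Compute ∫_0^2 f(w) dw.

-32/3

By the power rule, an antiderivative is F(w) = -w**4 + 5*w**3/3 - 4*w.
Then F(2) - F(0) = (-32/3) - (0) = -32/3.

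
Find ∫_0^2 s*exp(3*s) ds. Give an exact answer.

Integrate by parts once (u = s, dv = exp(3*s) ds).
An antiderivative is F(s) = (3*s - 1)*exp(3*s)/9.
Then F(2) - F(0) = (5*exp(6)/9) - (-1/9) = 1/9 + 5*exp(6)/9.

1/9 + 5*exp(6)/9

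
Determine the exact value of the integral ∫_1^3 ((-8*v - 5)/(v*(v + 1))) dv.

Factor the denominator: v**2 + v = (v + 1)v.
Partial fractions: (-8*v - 5)/(v*(v + 1)) = -3/(v + 1) - 5/v.
An antiderivative is F(v) = -5*log(v) - 3*log(v + 1).
Then F(3) - F(1) = (-5*log(3) - 6*log(2)) - (-log(8)) = -5*log(3) - 3*log(2).

-5*log(3) - 3*log(2)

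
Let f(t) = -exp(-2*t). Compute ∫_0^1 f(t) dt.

(1 - exp(2))*exp(-2)/2

An antiderivative is F(t) = exp(-2*t)/2.
Then F(1) - F(0) = (exp(-2)/2) - (1/2) = (1 - exp(2))*exp(-2)/2.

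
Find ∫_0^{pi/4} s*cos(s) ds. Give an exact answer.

Integrate by parts once (u = s, dv = cos(s) ds).
An antiderivative is F(s) = s*sin(s) + cos(s).
Then F(pi/4) - F(0) = (sqrt(2)*(pi + 4)/8) - (1) = -1 + sqrt(2)*pi/8 + sqrt(2)/2.

-1 + sqrt(2)*pi/8 + sqrt(2)/2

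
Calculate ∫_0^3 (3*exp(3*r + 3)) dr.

Let u = 3*r + 3, so du = 3 dr. When r = 0, u = 3; when r = 3, u = 12.
The integral becomes ∫ exp(u) du from 3 to 12, with antiderivative exp(u).
Back in r: F(r) = exp(3*r + 3).
Then F(3) - F(0) = (exp(12)) - (exp(3)) = -exp(3) + exp(12).

-exp(3) + exp(12)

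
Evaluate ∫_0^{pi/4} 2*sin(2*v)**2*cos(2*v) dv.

1/3

Let u = sin(2*v), so du = 2*cos(2*v) dv. When v = 0, u = 0; when v = pi/4, u = 1.
The integral becomes ∫ u**2 du from 0 to 1, with antiderivative u**3/3.
Back in v: F(v) = sin(2*v)**3/3.
Then F(pi/4) - F(0) = (1/3) - (0) = 1/3.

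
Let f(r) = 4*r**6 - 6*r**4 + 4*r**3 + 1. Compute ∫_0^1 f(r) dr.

48/35

By the power rule, an antiderivative is F(r) = 4*r**7/7 - 6*r**5/5 + r**4 + r.
Then F(1) - F(0) = (48/35) - (0) = 48/35.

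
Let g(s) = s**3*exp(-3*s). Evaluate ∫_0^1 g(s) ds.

Integrate by parts 3 times (u = s^3, dv = exp(-3*s) ds).
An antiderivative is F(s) = (-9*s**3 - 9*s**2 - 6*s - 2)*exp(-3*s)/27.
Then F(1) - F(0) = (-26*exp(-3)/27) - (-2/27) = 2/27 - 26*exp(-3)/27.

2/27 - 26*exp(-3)/27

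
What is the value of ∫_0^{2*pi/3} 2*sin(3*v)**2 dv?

2*pi/3

Use the identity sin^2(3*v) = (1 - cos(6*v))/2.
An antiderivative is F(v) = v - sin(6*v)/6.
Then F(2*pi/3) - F(0) = (2*pi/3) - (0) = 2*pi/3.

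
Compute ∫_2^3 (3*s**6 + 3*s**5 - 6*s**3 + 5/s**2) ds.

46967/42

By the power rule, an antiderivative is F(s) = 3*s**7/7 + s**6/2 - 3*s**4/2 - 5/s.
Then F(3) - F(2) = (24751/21) - (845/14) = 46967/42.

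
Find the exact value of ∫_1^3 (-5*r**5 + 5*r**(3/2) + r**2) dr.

By the power rule, an antiderivative is F(r) = -5*r**6/6 + 2*r**(5/2) + r**3/3.
Then F(3) - F(1) = (-1197/2 + 18*sqrt(3)) - (3/2) = -600 + 18*sqrt(3).

-600 + 18*sqrt(3)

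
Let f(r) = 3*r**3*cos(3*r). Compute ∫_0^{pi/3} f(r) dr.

Integrate by parts 3 times (u = r^3, dv = 3*cos(3*r) dr).
An antiderivative is F(r) = r**3*sin(3*r) + r**2*cos(3*r) - 2*r*sin(3*r)/3 - 2*cos(3*r)/9.
Then F(pi/3) - F(0) = (2/9 - pi**2/9) - (-2/9) = 4/9 - pi**2/9.

4/9 - pi**2/9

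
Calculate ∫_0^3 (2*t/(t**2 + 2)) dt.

log(11/2)

Let u = t**2 + 2, so du = 2*t dt. When t = 0, u = 2; when t = 3, u = 11.
The integral becomes ∫ 1/u du from 2 to 11, with antiderivative log(u).
Back in t: F(t) = log(t**2 + 2).
Then F(3) - F(0) = (log(11)) - (log(2)) = log(11/2).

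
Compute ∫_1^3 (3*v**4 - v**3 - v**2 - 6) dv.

1568/15

By the power rule, an antiderivative is F(v) = 3*v**5/5 - v**4/4 - v**3/3 - 6*v.
Then F(3) - F(1) = (1971/20) - (-359/60) = 1568/15.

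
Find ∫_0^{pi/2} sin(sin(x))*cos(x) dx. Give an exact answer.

Let u = sin(x), so du = cos(x) dx. When x = 0, u = 0; when x = pi/2, u = 1.
The integral becomes ∫ sin(u) du from 0 to 1, with antiderivative -cos(u).
Back in x: F(x) = -cos(sin(x)).
Then F(pi/2) - F(0) = (-cos(1)) - (-1) = 1 - cos(1).

1 - cos(1)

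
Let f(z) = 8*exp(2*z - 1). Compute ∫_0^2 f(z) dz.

-(4 - 4*exp(4))*exp(-1)

Let u = 2*z - 1, so du = 2 dz. When z = 0, u = -1; when z = 2, u = 3.
The integral becomes 4·∫ exp(u) du from -1 to 3, with antiderivative 4*exp(u).
Back in z: F(z) = 4*exp(2*z - 1).
Then F(2) - F(0) = (4*exp(3)) - (4*exp(-1)) = -(4 - 4*exp(4))*exp(-1).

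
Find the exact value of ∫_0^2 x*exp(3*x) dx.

Integrate by parts once (u = x, dv = exp(3*x) dx).
An antiderivative is F(x) = (3*x - 1)*exp(3*x)/9.
Then F(2) - F(0) = (5*exp(6)/9) - (-1/9) = 1/9 + 5*exp(6)/9.

1/9 + 5*exp(6)/9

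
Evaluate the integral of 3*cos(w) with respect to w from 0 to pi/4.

3*sqrt(2)/2

An antiderivative is F(w) = 3*sin(w).
Then F(pi/4) - F(0) = (3*sqrt(2)/2) - (0) = 3*sqrt(2)/2.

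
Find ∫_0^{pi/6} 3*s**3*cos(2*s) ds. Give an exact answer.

-3*sqrt(3)*pi/16 + sqrt(3)*pi**3/288 + pi**2/32 + 9/16

Integrate by parts 3 times (u = s^3, dv = 3*cos(2*s) ds).
An antiderivative is F(s) = 3*s**3*sin(2*s)/2 + 9*s**2*cos(2*s)/4 - 9*s*sin(2*s)/4 - 9*cos(2*s)/8.
Then F(pi/6) - F(0) = (-3*sqrt(3)*pi/16 - 9/16 + sqrt(3)*pi**3/288 + pi**2/32) - (-9/8) = -3*sqrt(3)*pi/16 + sqrt(3)*pi**3/288 + pi**2/32 + 9/16.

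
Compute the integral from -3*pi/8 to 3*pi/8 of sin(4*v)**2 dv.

3*pi/8

Use the identity sin^2(4*v) = (1 - cos(8*v))/2.
An antiderivative is F(v) = v/2 - sin(8*v)/16.
Then F(3*pi/8) - F(-3*pi/8) = (3*pi/16) - (-3*pi/16) = 3*pi/8.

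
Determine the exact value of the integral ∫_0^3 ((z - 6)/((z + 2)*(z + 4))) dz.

-4*log(5) - 6*log(2) + 5*log(7)

Factor the denominator: z**2 + 6*z + 8 = (z + 4)(z + 2).
Partial fractions: (z - 6)/((z + 2)*(z + 4)) = 5/(z + 4) - 4/(z + 2).
An antiderivative is F(z) = -4*log(z + 2) + 5*log(z + 4).
Then F(3) - F(0) = (-4*log(5) + 5*log(7)) - (log(64)) = -4*log(5) - 6*log(2) + 5*log(7).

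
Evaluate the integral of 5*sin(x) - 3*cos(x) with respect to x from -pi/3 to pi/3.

An antiderivative is F(x) = -3*sin(x) - 5*cos(x).
Then F(pi/3) - F(-pi/3) = (-3*sqrt(3)/2 - 5/2) - (-5/2 + 3*sqrt(3)/2) = -3*sqrt(3).

-3*sqrt(3)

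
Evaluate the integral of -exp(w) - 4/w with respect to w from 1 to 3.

-exp(3) - log(81) + exp(1)

An antiderivative is F(w) = -exp(w) - 4*log(w).
Then F(3) - F(1) = (-exp(3) - log(81)) - (-exp(1)) = -exp(3) - log(81) + exp(1).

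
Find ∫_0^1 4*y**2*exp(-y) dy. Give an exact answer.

Integrate by parts twice (u = y^2, dv = 4*exp(-y) dy).
An antiderivative is F(y) = (-4*y**2 - 8*y - 8)*exp(-y).
Then F(1) - F(0) = (-20*exp(-1)) - (-8) = 8 - 20*exp(-1).

8 - 20*exp(-1)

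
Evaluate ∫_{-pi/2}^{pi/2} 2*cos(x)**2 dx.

pi

Use the identity cos^2(x) = (1 + cos(2*x))/2.
An antiderivative is F(x) = x + sin(2*x)/2.
Then F(pi/2) - F(-pi/2) = (pi/2) - (-pi/2) = pi.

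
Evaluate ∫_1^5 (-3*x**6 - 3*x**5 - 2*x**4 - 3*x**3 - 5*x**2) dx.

By the power rule, an antiderivative is F(x) = -3*x**7/7 - x**6/2 - 2*x**5/5 - 3*x**4/4 - 5*x**3/3.
Then F(5) - F(1) = (-3630625/84) - (-1573/420) = -4537888/105.

-4537888/105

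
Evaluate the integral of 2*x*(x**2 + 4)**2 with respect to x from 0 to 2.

448/3

Let u = x**2 + 4, so du = 2*x dx. When x = 0, u = 4; when x = 2, u = 8.
The integral becomes ∫ u**2 du from 4 to 8, with antiderivative u**3/3.
Back in x: F(x) = (x**2 + 4)**3/3.
Then F(2) - F(0) = (512/3) - (64/3) = 448/3.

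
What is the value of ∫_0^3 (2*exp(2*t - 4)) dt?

Let u = 2*t - 4, so du = 2 dt. When t = 0, u = -4; when t = 3, u = 2.
The integral becomes ∫ exp(u) du from -4 to 2, with antiderivative exp(u).
Back in t: F(t) = exp(2*t - 4).
Then F(3) - F(0) = (exp(2)) - (exp(-4)) = -(1 - exp(6))*exp(-4).

-(1 - exp(6))*exp(-4)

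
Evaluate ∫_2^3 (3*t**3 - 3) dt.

By the power rule, an antiderivative is F(t) = 3*t**4/4 - 3*t.
Then F(3) - F(2) = (207/4) - (6) = 183/4.

183/4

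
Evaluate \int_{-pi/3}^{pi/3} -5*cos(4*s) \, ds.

An antiderivative is F(s) = -5*sin(4*s)/4.
Then F(pi/3) - F(-pi/3) = (5*sqrt(3)/8) - (-5*sqrt(3)/8) = 5*sqrt(3)/4.

5*sqrt(3)/4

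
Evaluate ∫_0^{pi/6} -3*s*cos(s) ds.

Integrate by parts once (u = s, dv = -3*cos(s) ds).
An antiderivative is F(s) = -3*s*sin(s) - 3*cos(s).
Then F(pi/6) - F(0) = (-3*sqrt(3)/2 - pi/4) - (-3) = -3*sqrt(3)/2 - pi/4 + 3.

-3*sqrt(3)/2 - pi/4 + 3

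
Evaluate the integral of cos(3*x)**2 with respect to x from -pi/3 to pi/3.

Use the identity cos^2(3*x) = (1 + cos(6*x))/2.
An antiderivative is F(x) = x/2 + sin(6*x)/12.
Then F(pi/3) - F(-pi/3) = (pi/6) - (-pi/6) = pi/3.

pi/3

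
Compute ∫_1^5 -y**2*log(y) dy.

Integrate by parts once (u = ln y, dv = -y**2 dy).
An antiderivative is F(y) = -y**3*(3*log(y) - 1)/9.
Then F(5) - F(1) = (125/9 - 125*log(5)/3) - (1/9) = 124/9 - 125*log(5)/3.

124/9 - 125*log(5)/3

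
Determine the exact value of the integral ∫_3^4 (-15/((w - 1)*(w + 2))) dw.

-5*log(5) + 10*log(2)

Factor the denominator: w**2 + w - 2 = (w + 2)(w - 1).
Partial fractions: -15/((w - 1)*(w + 2)) = 5/(w + 2) - 5/(w - 1).
An antiderivative is F(w) = -5*log(w - 1) + 5*log(w + 2).
Then F(4) - F(3) = (log(32)) - (-5*log(2) + 5*log(5)) = -5*log(5) + 10*log(2).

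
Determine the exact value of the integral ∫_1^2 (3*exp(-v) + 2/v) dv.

An antiderivative is F(v) = 2*log(v) - 3*exp(-v).
Then F(2) - F(1) = (-3*exp(-2) + 2*log(2)) - (-3*exp(-1)) = -3*exp(-2) + 3*exp(-1) + 2*log(2).

-3*exp(-2) + 3*exp(-1) + 2*log(2)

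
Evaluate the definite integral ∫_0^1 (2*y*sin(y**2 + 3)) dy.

Let u = y**2 + 3, so du = 2*y dy. When y = 0, u = 3; when y = 1, u = 4.
The integral becomes ∫ sin(u) du from 3 to 4, with antiderivative -cos(u).
Back in y: F(y) = -cos(y**2 + 3).
Then F(1) - F(0) = (-cos(4)) - (-cos(3)) = cos(3) - cos(4).

cos(3) - cos(4)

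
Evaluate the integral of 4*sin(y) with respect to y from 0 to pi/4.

An antiderivative is F(y) = -4*cos(y).
Then F(pi/4) - F(0) = (-2*sqrt(2)) - (-4) = 4 - 2*sqrt(2).

4 - 2*sqrt(2)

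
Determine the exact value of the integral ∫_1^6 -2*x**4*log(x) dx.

622 - 15552*log(6)/5

Integrate by parts once (u = ln x, dv = -2*x**4 dx).
An antiderivative is F(x) = -2*x**5*(5*log(x) - 1)/25.
Then F(6) - F(1) = (15552/25 - 15552*log(6)/5) - (2/25) = 622 - 15552*log(6)/5.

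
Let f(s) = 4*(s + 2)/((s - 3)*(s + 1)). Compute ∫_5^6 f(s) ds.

Factor the denominator: s**2 - 2*s - 3 = (s + 1)(s - 3).
Partial fractions: 4*(s + 2)/((s - 3)*(s + 1)) = -1/(s + 1) + 5/(s - 3).
An antiderivative is F(s) = 5*log(s - 3) - log(s + 1).
Then F(6) - F(5) = (-log(7) + 5*log(3)) - (log(16/3)) = -4*log(2) - log(7) + 6*log(3).

-4*log(2) - log(7) + 6*log(3)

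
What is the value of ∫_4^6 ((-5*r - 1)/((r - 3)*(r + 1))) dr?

-4*log(3) - log(7) + log(5)

Factor the denominator: r**2 - 2*r - 3 = (r + 1)(r - 3).
Partial fractions: (-5*r - 1)/((r - 3)*(r + 1)) = -1/(r + 1) - 4/(r - 3).
An antiderivative is F(r) = -4*log(r - 3) - log(r + 1).
Then F(6) - F(4) = (-4*log(3) - log(7)) - (-log(5)) = -4*log(3) - log(7) + log(5).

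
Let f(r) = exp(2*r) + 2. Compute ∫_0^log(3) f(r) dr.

2*log(3) + 4

An antiderivative is F(r) = exp(2*r)/2 + 2*r.
Then F(log(3)) - F(0) = (log(9) + 9/2) - (1/2) = 2*log(3) + 4.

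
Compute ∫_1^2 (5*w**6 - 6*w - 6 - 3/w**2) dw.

By the power rule, an antiderivative is F(w) = 5*w**7/7 - 3*w**2 - 6*w + 3/w.
Then F(2) - F(1) = (965/14) - (-37/7) = 1039/14.

1039/14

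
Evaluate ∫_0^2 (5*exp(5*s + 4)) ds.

-exp(4) + exp(14)

Let u = 5*s + 4, so du = 5 ds. When s = 0, u = 4; when s = 2, u = 14.
The integral becomes ∫ exp(u) du from 4 to 14, with antiderivative exp(u).
Back in s: F(s) = exp(5*s + 4).
Then F(2) - F(0) = (exp(14)) - (exp(4)) = -exp(4) + exp(14).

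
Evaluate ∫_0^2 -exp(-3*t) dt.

An antiderivative is F(t) = exp(-3*t)/3.
Then F(2) - F(0) = (exp(-6)/3) - (1/3) = (1 - exp(6))*exp(-6)/3.

(1 - exp(6))*exp(-6)/3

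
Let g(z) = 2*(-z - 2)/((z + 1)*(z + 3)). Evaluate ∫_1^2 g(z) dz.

log(8/15)

Factor the denominator: z**2 + 4*z + 3 = (z + 3)(z + 1).
Partial fractions: 2*(-z - 2)/((z + 1)*(z + 3)) = -1/(z + 3) - 1/(z + 1).
An antiderivative is F(z) = -log(z + 1) - log(z + 3).
Then F(2) - F(1) = (-log(15)) - (-log(8)) = log(8/15).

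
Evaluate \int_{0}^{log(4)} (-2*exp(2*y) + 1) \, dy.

-15 + log(4)

An antiderivative is F(y) = -exp(2*y) + y.
Then F(log(4)) - F(0) = (-16 + log(4)) - (-1) = -15 + log(4).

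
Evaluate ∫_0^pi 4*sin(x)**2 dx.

2*pi

Use the identity sin^2(x) = (1 - cos(2*x))/2.
An antiderivative is F(x) = 2*x - sin(2*x).
Then F(pi) - F(0) = (2*pi) - (0) = 2*pi.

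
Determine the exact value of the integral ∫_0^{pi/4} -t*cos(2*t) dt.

Integrate by parts once (u = t, dv = -cos(2*t) dt).
An antiderivative is F(t) = -t*sin(2*t)/2 - cos(2*t)/4.
Then F(pi/4) - F(0) = (-pi/8) - (-1/4) = 1/4 - pi/8.

1/4 - pi/8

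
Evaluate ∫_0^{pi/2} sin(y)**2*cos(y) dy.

Let u = sin(y), so du = cos(y) dy. When y = 0, u = 0; when y = pi/2, u = 1.
The integral becomes ∫ u**2 du from 0 to 1, with antiderivative u**3/3.
Back in y: F(y) = sin(y)**3/3.
Then F(pi/2) - F(0) = (1/3) - (0) = 1/3.

1/3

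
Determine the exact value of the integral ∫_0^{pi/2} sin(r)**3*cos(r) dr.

1/4

Let u = sin(r), so du = cos(r) dr. When r = 0, u = 0; when r = pi/2, u = 1.
The integral becomes ∫ u**3 du from 0 to 1, with antiderivative u**4/4.
Back in r: F(r) = sin(r)**4/4.
Then F(pi/2) - F(0) = (1/4) - (0) = 1/4.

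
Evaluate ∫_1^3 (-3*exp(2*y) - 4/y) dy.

-3*exp(6)/2 - log(81) + 3*exp(2)/2

An antiderivative is F(y) = -3*exp(2*y)/2 - 4*log(y).
Then F(3) - F(1) = (-3*exp(6)/2 - log(81)) - (-3*exp(2)/2) = -3*exp(6)/2 - log(81) + 3*exp(2)/2.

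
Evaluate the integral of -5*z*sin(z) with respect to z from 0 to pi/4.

Integrate by parts once (u = z, dv = -5*sin(z) dz).
An antiderivative is F(z) = 5*z*cos(z) - 5*sin(z).
Then F(pi/4) - F(0) = (5*sqrt(2)*(-4 + pi)/8) - (0) = 5*sqrt(2)*(-4 + pi)/8.

5*sqrt(2)*(-4 + pi)/8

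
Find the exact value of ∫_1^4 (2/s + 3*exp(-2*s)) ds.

-3*exp(-8)/2 + 3*exp(-2)/2 + 4*log(2)

An antiderivative is F(s) = 2*log(s) - 3*exp(-2*s)/2.
Then F(4) - F(1) = (-3*exp(-8)/2 + 4*log(2)) - (-3*exp(-2)/2) = -3*exp(-8)/2 + 3*exp(-2)/2 + 4*log(2).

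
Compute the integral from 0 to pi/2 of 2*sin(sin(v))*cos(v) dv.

2 - 2*cos(1)

Let u = sin(v), so du = cos(v) dv. When v = 0, u = 0; when v = pi/2, u = 1.
The integral becomes 2·∫ sin(u) du from 0 to 1, with antiderivative -2*cos(u).
Back in v: F(v) = -2*cos(sin(v)).
Then F(pi/2) - F(0) = (-2*cos(1)) - (-2) = 2 - 2*cos(1).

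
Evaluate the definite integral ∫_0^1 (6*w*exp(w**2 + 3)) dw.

-3*(1 - exp(1))*exp(3)

Let u = w**2 + 3, so du = 2*w dw. When w = 0, u = 3; when w = 1, u = 4.
The integral becomes 3·∫ exp(u) du from 3 to 4, with antiderivative 3*exp(u).
Back in w: F(w) = 3*exp(w**2 + 3).
Then F(1) - F(0) = (3*exp(4)) - (3*exp(3)) = -3*(1 - exp(1))*exp(3).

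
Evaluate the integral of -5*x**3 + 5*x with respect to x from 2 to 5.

By the power rule, an antiderivative is F(x) = -5*x**4/4 + 5*x**2/2.
Then F(5) - F(2) = (-2875/4) - (-10) = -2835/4.

-2835/4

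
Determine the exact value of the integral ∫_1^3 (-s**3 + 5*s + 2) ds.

By the power rule, an antiderivative is F(s) = -s**4/4 + 5*s**2/2 + 2*s.
Then F(3) - F(1) = (33/4) - (17/4) = 4.

4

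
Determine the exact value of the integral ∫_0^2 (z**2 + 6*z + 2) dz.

56/3

By the power rule, an antiderivative is F(z) = z**3/3 + 3*z**2 + 2*z.
Then F(2) - F(0) = (56/3) - (0) = 56/3.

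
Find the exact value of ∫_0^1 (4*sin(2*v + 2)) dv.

Let u = 2*v + 2, so du = 2 dv. When v = 0, u = 2; when v = 1, u = 4.
The integral becomes 2·∫ sin(u) du from 2 to 4, with antiderivative -2*cos(u).
Back in v: F(v) = -2*cos(2*v + 2).
Then F(1) - F(0) = (-2*cos(4)) - (-2*cos(2)) = 2*cos(2) - 2*cos(4).

2*cos(2) - 2*cos(4)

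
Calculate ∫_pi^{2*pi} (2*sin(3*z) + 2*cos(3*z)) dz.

-4/3

An antiderivative is F(z) = 2*sin(3*z)/3 - 2*cos(3*z)/3.
Then F(2*pi) - F(pi) = (-2/3) - (2/3) = -4/3.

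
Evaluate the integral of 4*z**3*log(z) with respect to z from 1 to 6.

Integrate by parts once (u = ln z, dv = 4*z**3 dz).
An antiderivative is F(z) = z**4*(4*log(z) - 1)/4.
Then F(6) - F(1) = (-324 + 1296*log(2) + 1296*log(3)) - (-1/4) = -1295/4 + 1296*log(2) + 1296*log(3).

-1295/4 + 1296*log(2) + 1296*log(3)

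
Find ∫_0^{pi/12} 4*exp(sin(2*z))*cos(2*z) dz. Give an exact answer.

Let u = sin(2*z), so du = 2*cos(2*z) dz. When z = 0, u = 0; when z = pi/12, u = 1/2.
The integral becomes 2·∫ exp(u) du from 0 to 1/2, with antiderivative 2*exp(u).
Back in z: F(z) = 2*exp(sin(2*z)).
Then F(pi/12) - F(0) = (2*exp(1/2)) - (2) = -2 + 2*exp(1/2).

-2 + 2*exp(1/2)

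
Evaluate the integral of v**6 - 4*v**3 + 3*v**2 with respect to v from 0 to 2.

By the power rule, an antiderivative is F(v) = v**7/7 - v**4 + v**3.
Then F(2) - F(0) = (72/7) - (0) = 72/7.

72/7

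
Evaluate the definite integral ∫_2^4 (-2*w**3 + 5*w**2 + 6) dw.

By the power rule, an antiderivative is F(w) = -w**4/2 + 5*w**3/3 + 6*w.
Then F(4) - F(2) = (8/3) - (52/3) = -44/3.

-44/3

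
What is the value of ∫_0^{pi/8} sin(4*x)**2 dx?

pi/16

Use the identity sin^2(4*x) = (1 - cos(8*x))/2.
An antiderivative is F(x) = x/2 - sin(8*x)/16.
Then F(pi/8) - F(0) = (pi/16) - (0) = pi/16.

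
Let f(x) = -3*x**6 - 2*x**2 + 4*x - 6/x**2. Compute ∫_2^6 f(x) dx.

By the power rule, an antiderivative is F(x) = -3*x**7/7 - 2*x**3/3 + 2*x**2 + 6/x.
Then F(6) - F(2) = (-840305/7) - (-1033/21) = -2519882/21.

-2519882/21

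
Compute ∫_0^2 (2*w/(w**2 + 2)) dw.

log(3)

Let u = w**2 + 2, so du = 2*w dw. When w = 0, u = 2; when w = 2, u = 6.
The integral becomes ∫ 1/u du from 2 to 6, with antiderivative log(u).
Back in w: F(w) = log(w**2 + 2).
Then F(2) - F(0) = (log(6)) - (log(2)) = log(3).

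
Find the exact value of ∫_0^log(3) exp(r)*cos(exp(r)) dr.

Let u = exp(r), so du = exp(r) dr. When r = 0, u = 1; when r = log(3), u = 3.
The integral becomes ∫ cos(u) du from 1 to 3, with antiderivative sin(u).
Back in r: F(r) = sin(exp(r)).
Then F(log(3)) - F(0) = (sin(3)) - (sin(1)) = -sin(1) + sin(3).

-sin(1) + sin(3)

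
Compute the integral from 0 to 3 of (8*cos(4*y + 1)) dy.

Let u = 4*y + 1, so du = 4 dy. When y = 0, u = 1; when y = 3, u = 13.
The integral becomes 2·∫ cos(u) du from 1 to 13, with antiderivative 2*sin(u).
Back in y: F(y) = 2*sin(4*y + 1).
Then F(3) - F(0) = (2*sin(13)) - (2*sin(1)) = -2*sin(1) + 2*sin(13).

-2*sin(1) + 2*sin(13)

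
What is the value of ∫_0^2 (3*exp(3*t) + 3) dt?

5 + exp(6)

An antiderivative is F(t) = exp(3*t) + 3*t.
Then F(2) - F(0) = (6 + exp(6)) - (1) = 5 + exp(6).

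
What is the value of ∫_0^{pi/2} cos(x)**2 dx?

pi/4

Use the identity cos^2(x) = (1 + cos(2*x))/2.
An antiderivative is F(x) = x/2 + sin(2*x)/4.
Then F(pi/2) - F(0) = (pi/4) - (0) = pi/4.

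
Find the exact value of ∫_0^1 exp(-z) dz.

An antiderivative is F(z) = -exp(-z).
Then F(1) - F(0) = (-exp(-1)) - (-1) = 1 - exp(-1).

1 - exp(-1)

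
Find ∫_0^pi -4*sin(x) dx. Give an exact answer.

An antiderivative is F(x) = 4*cos(x).
Then F(pi) - F(0) = (-4) - (4) = -8.

-8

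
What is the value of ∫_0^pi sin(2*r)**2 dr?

pi/2

Use the identity sin^2(2*r) = (1 - cos(4*r))/2.
An antiderivative is F(r) = r/2 - sin(4*r)/8.
Then F(pi) - F(0) = (pi/2) - (0) = pi/2.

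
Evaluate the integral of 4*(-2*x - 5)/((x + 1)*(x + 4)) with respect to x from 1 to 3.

-4*log(7) - 4*log(2) + 4*log(5)

Factor the denominator: x**2 + 5*x + 4 = (x + 4)(x + 1).
Partial fractions: 4*(-2*x - 5)/((x + 1)*(x + 4)) = -4/(x + 4) - 4/(x + 1).
An antiderivative is F(x) = -4*log(x + 1) - 4*log(x + 4).
Then F(3) - F(1) = (-4*log(7) - 8*log(2)) - (-4*log(5) - 4*log(2)) = -4*log(7) - 4*log(2) + 4*log(5).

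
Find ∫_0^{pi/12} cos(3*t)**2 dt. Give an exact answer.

1/12 + pi/24

Use the identity cos^2(3*t) = (1 + cos(6*t))/2.
An antiderivative is F(t) = t/2 + sin(6*t)/12.
Then F(pi/12) - F(0) = (1/12 + pi/24) - (0) = 1/12 + pi/24.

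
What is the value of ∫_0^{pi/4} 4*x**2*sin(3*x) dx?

-8/27 - 4*sqrt(2)/27 + sqrt(2)*pi/9 + sqrt(2)*pi**2/24

Integrate by parts twice (u = x^2, dv = 4*sin(3*x) dx).
An antiderivative is F(x) = -4*x**2*cos(3*x)/3 + 8*x*sin(3*x)/9 + 8*cos(3*x)/27.
Then F(pi/4) - F(0) = (sqrt(2)*(-32 + 24*pi + 9*pi**2)/216) - (8/27) = -8/27 - 4*sqrt(2)/27 + sqrt(2)*pi/9 + sqrt(2)*pi**2/24.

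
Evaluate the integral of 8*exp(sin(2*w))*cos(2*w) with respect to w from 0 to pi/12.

Let u = sin(2*w), so du = 2*cos(2*w) dw. When w = 0, u = 0; when w = pi/12, u = 1/2.
The integral becomes 4·∫ exp(u) du from 0 to 1/2, with antiderivative 4*exp(u).
Back in w: F(w) = 4*exp(sin(2*w)).
Then F(pi/12) - F(0) = (4*exp(1/2)) - (4) = -4 + 4*exp(1/2).

-4 + 4*exp(1/2)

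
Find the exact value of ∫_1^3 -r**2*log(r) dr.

Integrate by parts once (u = ln r, dv = -r**2 dr).
An antiderivative is F(r) = -r**3*(3*log(r) - 1)/9.
Then F(3) - F(1) = (3 - 9*log(3)) - (1/9) = 26/9 - 9*log(3).

26/9 - 9*log(3)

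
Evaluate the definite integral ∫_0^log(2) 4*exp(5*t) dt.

Let u = exp(t), so du = exp(t) dt. When t = 0, u = 1; when t = log(2), u = 2.
The integral becomes 4·∫ u**4 du from 1 to 2, with antiderivative 4*u**5/5.
Back in t: F(t) = 4*exp(5*t)/5.
Then F(log(2)) - F(0) = (128/5) - (4/5) = 124/5.

124/5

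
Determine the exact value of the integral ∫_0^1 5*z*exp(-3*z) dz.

5/9 - 20*exp(-3)/9

Integrate by parts once (u = z, dv = 5*exp(-3*z) dz).
An antiderivative is F(z) = (-15*z - 5)*exp(-3*z)/9.
Then F(1) - F(0) = (-20*exp(-3)/9) - (-5/9) = 5/9 - 20*exp(-3)/9.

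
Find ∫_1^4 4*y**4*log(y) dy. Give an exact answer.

-4092/25 + 8192*log(2)/5

Integrate by parts once (u = ln y, dv = 4*y**4 dy).
An antiderivative is F(y) = 4*y**5*(5*log(y) - 1)/25.
Then F(4) - F(1) = (-4096/25 + 8192*log(2)/5) - (-4/25) = -4092/25 + 8192*log(2)/5.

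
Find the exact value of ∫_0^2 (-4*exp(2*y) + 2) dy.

6 - 2*exp(4)

An antiderivative is F(y) = -2*exp(2*y) + 2*y.
Then F(2) - F(0) = (4 - 2*exp(4)) - (-2) = 6 - 2*exp(4).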